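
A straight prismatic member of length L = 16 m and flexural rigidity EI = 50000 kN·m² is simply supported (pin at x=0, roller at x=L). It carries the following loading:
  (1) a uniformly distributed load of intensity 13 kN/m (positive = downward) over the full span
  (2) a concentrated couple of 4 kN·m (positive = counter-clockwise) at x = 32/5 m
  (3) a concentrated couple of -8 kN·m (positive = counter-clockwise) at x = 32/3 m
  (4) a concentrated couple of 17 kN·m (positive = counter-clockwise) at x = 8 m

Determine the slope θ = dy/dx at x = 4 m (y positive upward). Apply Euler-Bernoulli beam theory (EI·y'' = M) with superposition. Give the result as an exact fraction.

θ(4) = -681791/22500000 rad

Load 1 — uniform load w=13 kN/m over full span:
  θ_1 = -w(L³-6Lx²+4x³)/(24EI) = -13·(16³-6·16·4²+4·4³)/(24·50000) = -286/9375 rad
Load 2 — applied couple M₀=4 kN·m at a=32/5 m (b=L-a=48/5):
  θ_2 = (M₀x²/(2L)+C₁)/EI  [x≤a] with C₁=M₀(3b²-L²)/(6L)=64/75 = (4·4²/(2·16)+(64/75))/50000 = 107/1875000 rad
Load 3 — applied couple M₀=-8 kN·m at a=32/3 m (b=L-a=16/3):
  θ_3 = (M₀x²/(2L)+C₁)/EI  [x≤a] with C₁=M₀(3b²-L²)/(6L)=128/9 = ((-8)·4²/(2·16)+(128/9))/50000 = 23/112500 rad
Load 4 — applied couple M₀=17 kN·m at a=8 m (b=L-a=8):
  θ_4 = (M₀x²/(2L)+C₁)/EI  [x≤a] with C₁=M₀(3b²-L²)/(6L)=-34/3 = (17·4²/(2·16)+(-34/3))/50000 = -17/300000 rad
Superposition: θ = Σ θ_i = -681791/22500000 rad ≈ -0.030302 rad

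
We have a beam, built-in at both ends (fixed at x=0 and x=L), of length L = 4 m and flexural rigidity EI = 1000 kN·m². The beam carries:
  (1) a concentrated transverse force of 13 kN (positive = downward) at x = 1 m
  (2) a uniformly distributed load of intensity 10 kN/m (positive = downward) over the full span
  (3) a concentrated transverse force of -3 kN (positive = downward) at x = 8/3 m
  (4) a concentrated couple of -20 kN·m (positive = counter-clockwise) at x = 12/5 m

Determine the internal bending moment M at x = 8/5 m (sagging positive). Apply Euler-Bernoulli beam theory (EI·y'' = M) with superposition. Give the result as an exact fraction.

M(8/5) = 10183/3600 kN·m

Load 1 — point force P=13 kN at a=1 m (b=L-a=3):
  M_1 = Pa²(a+3b)(L-x)/L³ - Pa²b/L²  [x>a] = 13·1²·(1+3·3)·(4-(8/5))/4³ - 13·1²·3/4² = 39/16 kN·m
Load 2 — uniform load w=10 kN/m over full span:
  M_2 = wLx/2 - wL²/12 - wx²/2 = 10·4·(8/5)/2 - 10·4²/12 - 10·(8/5)²/2 = 88/15 kN·m
Load 3 — point force P=-3 kN at a=8/3 m (b=L-a=4/3):
  M_3 = Pb²(3a+b)x/L³ - Pab²/L²  [x≤a] = (-3)·(4/3)²·(3·(8/3)+(4/3))·(8/5)/4³ - (-3)·(8/3)·(4/3)²/4² = -16/45 kN·m
Load 4 — applied couple M₀=-20 kN·m at a=12/5 m (b=L-a=8/5):
  M_4 = R_Ax - M_A  [x≤a] with R_A=-36/5, M_A=-32/5 = (-36/5)·(8/5) - (-32/5) = -128/25 kN·m
Superposition: M = Σ M_i = 10183/3600 kN·m ≈ 2.828611 kN·m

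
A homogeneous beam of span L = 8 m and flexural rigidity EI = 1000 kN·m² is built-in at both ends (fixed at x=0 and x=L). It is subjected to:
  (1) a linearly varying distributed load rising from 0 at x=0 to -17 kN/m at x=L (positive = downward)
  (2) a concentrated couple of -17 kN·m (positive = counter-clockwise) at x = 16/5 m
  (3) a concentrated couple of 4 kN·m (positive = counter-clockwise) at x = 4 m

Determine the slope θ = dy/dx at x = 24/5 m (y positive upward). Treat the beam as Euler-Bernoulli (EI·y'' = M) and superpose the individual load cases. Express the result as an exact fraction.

θ(24/5) = -902/78125 rad

Load 1 — triangular load w₀=-17 kN/m (0→w₀ over full span):
  θ_1 = -w₀(2x(L-x)(L-2x)(x+2L)+x²(L-x)²)/(120LEI) = -(-17)·(2·(24/5)·(8-(24/5))·(8-2·(24/5))·((24/5)+2·8)+(24/5)²·(8-(24/5))²)/(120·8·1000) = -1088/78125 rad
Load 2 — applied couple M₀=-17 kN·m at a=16/5 m (b=L-a=24/5):
  θ_2 = (R_Ax²/2 - M_Ax - M₀(x-a))/EI  [x>a] with R_A=-153/50, M_A=-51/25 = ((-153/50)·(24/5)²/2 - (-51/25)·(24/5) - (-17)·((24/5)-(16/5)))/1000 = 136/78125 rad
Load 3 — applied couple M₀=4 kN·m at a=4 m (b=L-a=4):
  θ_3 = (R_Ax²/2 - M_Ax - M₀(x-a))/EI  [x>a] with R_A=3/4, M_A=1 = ((3/4)·(24/5)²/2 - 1·(24/5) - 4·((24/5)-4))/1000 = 2/3125 rad
Superposition: θ = Σ θ_i = -902/78125 rad ≈ -0.011546 rad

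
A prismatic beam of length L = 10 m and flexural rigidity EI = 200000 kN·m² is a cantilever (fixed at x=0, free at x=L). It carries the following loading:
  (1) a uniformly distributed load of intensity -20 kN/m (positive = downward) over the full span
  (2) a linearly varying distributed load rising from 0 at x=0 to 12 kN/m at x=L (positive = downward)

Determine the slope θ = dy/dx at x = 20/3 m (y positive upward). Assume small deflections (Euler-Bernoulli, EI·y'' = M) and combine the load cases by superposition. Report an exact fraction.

θ(20/3) = 2/225 rad

Load 1 — uniform load w=-20 kN/m over full span:
  θ_1 = -wx(x²-3Lx+3L²)/(6EI) = -(-20)·(20/3)·((20/3)²-3·10·(20/3)+3·10²)/(6·200000) = 13/810 rad
Load 2 — triangular load w₀=12 kN/m (0→w₀ over full span):
  θ_2 = (w₀Lx²/4-w₀L²x/3-w₀x⁴/(24L))/EI = (12·10·(20/3)²/4-12·10²·(20/3)/3-12·(20/3)⁴/(24·10))/200000 = -29/4050 rad
Superposition: θ = Σ θ_i = 2/225 rad ≈ 0.008889 rad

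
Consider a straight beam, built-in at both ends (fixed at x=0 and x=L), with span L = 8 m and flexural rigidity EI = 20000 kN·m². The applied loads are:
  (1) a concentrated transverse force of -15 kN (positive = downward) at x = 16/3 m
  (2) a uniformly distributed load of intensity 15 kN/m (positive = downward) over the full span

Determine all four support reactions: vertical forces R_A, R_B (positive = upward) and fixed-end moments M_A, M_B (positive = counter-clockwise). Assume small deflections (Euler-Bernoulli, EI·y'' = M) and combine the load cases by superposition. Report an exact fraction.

R_A = 505/9 kN, M_A = 640/9 kN·m, R_B = 440/9 kN, M_B = -560/9 kN·m

Load 1 — point force P=-15 kN at a=16/3 m (b=L-a=8/3):
  R_A = Pb²(3a+b)/L³ = (-15)·(8/3)²·(3·(16/3)+(8/3))/8³ = -35/9 kN
  M_A = Pab²/L² = (-15)·(16/3)·(8/3)²/8² = -80/9 kN·m
  R_B = Pa²(a+3b)/L³ = (-15)·(16/3)²·((16/3)+3·(8/3))/8³ = -100/9 kN
  M_B = -Pa²b/L² = -(-15)·(16/3)²·(8/3)/8² = 160/9 kN·m
Load 2 — uniform load w=15 kN/m over full span:
  R_A = wL/2 = 15·8/2 = 60 kN
  M_A = wL²/12 = 15·8²/12 = 80 kN·m
  R_B = wL/2 = 15·8/2 = 60 kN
  M_B = -wL²/12 = -15·8²/12 = -80 kN·m
Superposition: R_A = 505/9 kN, M_A = 640/9 kN·m, R_B = 440/9 kN, M_B = -560/9 kN·m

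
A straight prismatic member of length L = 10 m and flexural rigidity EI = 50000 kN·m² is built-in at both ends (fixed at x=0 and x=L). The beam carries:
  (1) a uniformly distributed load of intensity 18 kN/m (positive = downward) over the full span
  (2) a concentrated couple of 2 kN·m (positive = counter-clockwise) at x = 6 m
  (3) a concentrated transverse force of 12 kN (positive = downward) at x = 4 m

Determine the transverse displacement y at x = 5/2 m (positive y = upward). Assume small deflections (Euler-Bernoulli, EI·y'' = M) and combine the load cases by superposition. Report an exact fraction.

Load 1 — uniform load w=18 kN/m over full span:
  y_1 = -wx²(L-x)²/(24EI) = -18·(5/2)²·(10-(5/2))²/(24·50000) = -27/5120 m
Load 2 — applied couple M₀=2 kN·m at a=6 m (b=L-a=4):
  y_2 = (R_Ax³/6 - M_Ax²/2)/EI  [x≤a] with R_A=36/125, M_A=16/25 = ((36/125)·(5/2)³/6 - (16/25)·(5/2)²/2)/50000 = -1/40000 m
Load 3 — point force P=12 kN at a=4 m (b=L-a=6):
  y_3 = -Pb²x²(3aL-(3a+b)x)/(6L³EI)  [x≤a] = -12·6²·(5/2)²·(3·4·10-(3·4+6)·(5/2))/(6·10³·50000) = -27/40000 m
Superposition: y = Σ y_i = -3823/640000 m ≈ -0.005973 m

y(5/2) = -3823/640000 m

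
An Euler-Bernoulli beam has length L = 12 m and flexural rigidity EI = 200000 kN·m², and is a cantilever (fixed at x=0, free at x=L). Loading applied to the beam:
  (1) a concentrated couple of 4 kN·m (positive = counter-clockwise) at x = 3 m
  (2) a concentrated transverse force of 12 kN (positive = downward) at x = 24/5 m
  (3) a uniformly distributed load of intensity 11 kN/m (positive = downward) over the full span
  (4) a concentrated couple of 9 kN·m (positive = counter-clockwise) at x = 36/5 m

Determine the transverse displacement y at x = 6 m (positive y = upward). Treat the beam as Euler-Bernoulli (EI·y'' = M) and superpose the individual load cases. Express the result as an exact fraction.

Load 1 — applied couple M₀=4 kN·m at a=3 m (b=L-a=9):
  y_1 = M₀a(2x-a)/(2EI)  [x>a] = 4·3·(2·6-3)/(2·200000) = 27/100000 m
Load 2 — point force P=12 kN at a=24/5 m (b=L-a=36/5):
  y_2 = -Pa²(3x-a)/(6EI)  [x>a] = -12·(24/5)²·(3·6-(24/5))/(6·200000) = -1188/390625 m
Load 3 — uniform load w=11 kN/m over full span:
  y_3 = -wx²(x²-4Lx+6L²)/(24EI) = -11·6²·(6²-4·12·6+6·12²)/(24·200000) = -5049/100000 m
Load 4 — applied couple M₀=9 kN·m at a=36/5 m (b=L-a=24/5):
  y_4 = M₀x²/(2EI)  [x≤a] = 9·6²/(2·200000) = 81/100000 m
Superposition: y = Σ y_i = -655641/12500000 m ≈ -0.052451 m

y(6) = -655641/12500000 m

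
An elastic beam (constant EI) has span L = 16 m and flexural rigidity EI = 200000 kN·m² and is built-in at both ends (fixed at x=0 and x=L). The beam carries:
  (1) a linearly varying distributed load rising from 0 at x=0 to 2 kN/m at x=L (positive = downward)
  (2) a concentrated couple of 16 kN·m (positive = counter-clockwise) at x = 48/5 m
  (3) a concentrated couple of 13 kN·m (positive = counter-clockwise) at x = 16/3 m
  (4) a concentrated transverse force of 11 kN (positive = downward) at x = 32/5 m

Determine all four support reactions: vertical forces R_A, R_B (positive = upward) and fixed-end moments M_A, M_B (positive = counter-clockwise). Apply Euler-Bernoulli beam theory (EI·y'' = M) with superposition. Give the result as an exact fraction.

R_A = 21677/1500 kN, M_A = 17824/375 kN·m, R_B = 18823/1500 kN, M_B = -13591/375 kN·m

Load 1 — triangular load w₀=2 kN/m (0→w₀ over full span):
  R_A = 3w₀L/20 = 3·2·16/20 = 24/5 kN
  M_A = w₀L²/30 = 2·16²/30 = 256/15 kN·m
  R_B = 7w₀L/20 = 7·2·16/20 = 56/5 kN
  M_B = -w₀L²/20 = -2·16²/20 = -128/5 kN·m
Load 2 — applied couple M₀=16 kN·m at a=48/5 m (b=L-a=32/5):
  R_A = 6M₀ab/L³ = 6·16·(48/5)·(32/5)/16³ = 36/25 kN
  M_A = M₀b(2a-b)/L² = 16·(32/5)·(2·(48/5)-(32/5))/16² = 128/25 kN·m
  R_B = -6M₀ab/L³ = -6·16·(48/5)·(32/5)/16³ = -36/25 kN
  M_B = M₀a(2b-a)/L² = 16·(48/5)·(2·(32/5)-(48/5))/16² = 48/25 kN·m
Load 3 — applied couple M₀=13 kN·m at a=16/3 m (b=L-a=32/3):
  R_A = 6M₀ab/L³ = 6·13·(16/3)·(32/3)/16³ = 13/12 kN
  M_A = M₀b(2a-b)/L² = 13·(32/3)·(2·(16/3)-(32/3))/16² = 0 kN·m
  R_B = -6M₀ab/L³ = -6·13·(16/3)·(32/3)/16³ = -13/12 kN
  M_B = M₀a(2b-a)/L² = 13·(16/3)·(2·(32/3)-(16/3))/16² = 13/3 kN·m
Load 4 — point force P=11 kN at a=32/5 m (b=L-a=48/5):
  R_A = Pb²(3a+b)/L³ = 11·(48/5)²·(3·(32/5)+(48/5))/16³ = 891/125 kN
  M_A = Pab²/L² = 11·(32/5)·(48/5)²/16² = 3168/125 kN·m
  R_B = Pa²(a+3b)/L³ = 11·(32/5)²·((32/5)+3·(48/5))/16³ = 484/125 kN
  M_B = -Pa²b/L² = -11·(32/5)²·(48/5)/16² = -2112/125 kN·m
Superposition: R_A = 21677/1500 kN, M_A = 17824/375 kN·m, R_B = 18823/1500 kN, M_B = -13591/375 kN·m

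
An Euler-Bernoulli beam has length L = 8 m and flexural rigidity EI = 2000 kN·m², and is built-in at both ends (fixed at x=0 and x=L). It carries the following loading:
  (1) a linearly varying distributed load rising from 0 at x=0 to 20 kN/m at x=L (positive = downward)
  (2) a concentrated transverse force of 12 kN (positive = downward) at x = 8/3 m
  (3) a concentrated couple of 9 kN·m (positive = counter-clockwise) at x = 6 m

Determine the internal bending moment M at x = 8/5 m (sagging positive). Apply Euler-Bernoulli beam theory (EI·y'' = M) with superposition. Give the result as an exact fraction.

M(8/5) = -8113/1200 kN·m

Load 1 — triangular load w₀=20 kN/m (0→w₀ over full span):
  M_1 = 3w₀Lx/20 - w₀L²/30 - w₀x³/(6L) = 3·20·8·(8/5)/20 - 20·8²/30 - 20·(8/5)³/(6·8) = -448/75 kN·m
Load 2 — point force P=12 kN at a=8/3 m (b=L-a=16/3):
  M_2 = Pb²(3a+b)x/L³ - Pab²/L²  [x≤a] = 12·(16/3)²·(3·(8/3)+(16/3))·(8/5)/8³ - 12·(8/3)·(16/3)²/8² = 0 kN·m
Load 3 — applied couple M₀=9 kN·m at a=6 m (b=L-a=2):
  M_3 = R_Ax - M_A  [x≤a] with R_A=81/64, M_A=45/16 = (81/64)·(8/5) - (45/16) = -63/80 kN·m
Superposition: M = Σ M_i = -8113/1200 kN·m ≈ -6.760833 kN·m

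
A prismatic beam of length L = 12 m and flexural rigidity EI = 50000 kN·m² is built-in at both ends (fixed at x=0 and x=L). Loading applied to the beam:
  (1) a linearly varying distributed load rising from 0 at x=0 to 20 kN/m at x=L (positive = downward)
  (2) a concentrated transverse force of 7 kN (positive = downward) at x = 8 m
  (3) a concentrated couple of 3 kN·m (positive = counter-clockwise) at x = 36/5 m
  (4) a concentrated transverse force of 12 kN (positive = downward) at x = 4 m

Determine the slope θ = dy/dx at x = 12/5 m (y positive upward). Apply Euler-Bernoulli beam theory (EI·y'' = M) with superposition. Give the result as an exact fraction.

θ(12/5) = -19406/5859375 rad

Load 1 — triangular load w₀=20 kN/m (0→w₀ over full span):
  θ_1 = -w₀(2x(L-x)(L-2x)(x+2L)+x²(L-x)²)/(120LEI) = -20·(2·(12/5)·(12-(12/5))·(12-2·(12/5))·((12/5)+2·12)+(12/5)²·(12-(12/5))²)/(120·12·50000) = -1008/390625 rad
Load 2 — point force P=7 kN at a=8 m (b=L-a=4):
  θ_2 = -Pb²x(2aL-(3a+b)x)/(2L³EI)  [x≤a] = -7·4²·(12/5)·(2·8·12-(3·8+4)·(12/5))/(2·12³·50000) = -91/468750 rad
Load 3 — applied couple M₀=3 kN·m at a=36/5 m (b=L-a=24/5):
  θ_3 = (R_Ax²/2 - M_Ax)/EI  [x≤a] with R_A=9/25, M_A=24/25 = ((9/25)·(12/5)²/2 - (24/25)·(12/5))/50000 = -99/3906250 rad
Load 4 — point force P=12 kN at a=4 m (b=L-a=8):
  θ_4 = -Pb²x(2aL-(3a+b)x)/(2L³EI)  [x≤a] = -12·8²·(12/5)·(2·4·12-(3·4+8)·(12/5))/(2·12³·50000) = -8/15625 rad
Superposition: θ = Σ θ_i = -19406/5859375 rad ≈ -0.003312 rad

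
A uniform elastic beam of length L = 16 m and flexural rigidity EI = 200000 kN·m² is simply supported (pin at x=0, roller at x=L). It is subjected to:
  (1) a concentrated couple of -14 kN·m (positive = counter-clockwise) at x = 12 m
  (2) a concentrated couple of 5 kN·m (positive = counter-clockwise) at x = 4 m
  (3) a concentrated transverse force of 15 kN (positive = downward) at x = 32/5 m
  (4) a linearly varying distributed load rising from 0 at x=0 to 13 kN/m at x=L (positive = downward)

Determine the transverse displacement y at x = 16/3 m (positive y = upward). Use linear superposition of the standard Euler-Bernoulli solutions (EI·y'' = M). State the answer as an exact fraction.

y(16/3) = -1584973/56953125 m

Load 1 — applied couple M₀=-14 kN·m at a=12 m (b=L-a=4):
  y_1 = (M₀x³/(6L)+C₁x)/EI  [x≤a] with C₁=M₀(3b²-L²)/(6L)=91/3 = ((-14)·(16/3)³/(6·16)+(91/3)·(16/3))/200000 = 707/1012500 m
Load 2 — applied couple M₀=5 kN·m at a=4 m (b=L-a=12):
  y_2 = (M₀x³/(6L)-M₀(x-a)²/2+C₁x)/EI  [x>a] with C₁=M₀(3b²-L²)/(6L)=55/6 = (5·(16/3)³/(6·16)-5·((16/3)-4)²/2+(55/6)·(16/3))/200000 = 53/202500 m
Load 3 — point force P=15 kN at a=32/5 m (b=L-a=48/5):
  y_3 = -Pbx(L²-b²-x²)/(6LEI)  [x≤a] = -15·(48/5)·(16/3)·(16²-(48/5)²-(16/3)²)/(6·16·200000) = -3808/703125 m
Load 4 — triangular load w₀=13 kN/m (0→w₀ over full span):
  y_4 = -w₀x(7L⁴-10L²x²+3x⁴)/(360LEI) = -13·(16/3)·(7·16⁴-10·16²·(16/3)²+3·(16/3)⁴)/(360·16·200000) = -53248/2278125 m
Superposition: y = Σ y_i = -1584973/56953125 m ≈ -0.027829 m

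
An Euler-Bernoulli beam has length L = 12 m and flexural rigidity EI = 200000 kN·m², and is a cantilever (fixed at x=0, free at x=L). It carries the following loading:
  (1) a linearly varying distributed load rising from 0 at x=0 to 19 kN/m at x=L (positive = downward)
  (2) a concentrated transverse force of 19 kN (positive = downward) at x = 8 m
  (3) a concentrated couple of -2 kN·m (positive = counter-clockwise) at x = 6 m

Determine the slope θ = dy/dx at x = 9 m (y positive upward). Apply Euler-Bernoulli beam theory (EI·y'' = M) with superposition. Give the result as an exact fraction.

θ(9) = -148603/6400000 rad

Load 1 — triangular load w₀=19 kN/m (0→w₀ over full span):
  θ_1 = (w₀Lx²/4-w₀L²x/3-w₀x⁴/(24L))/EI = (19·12·9²/4-19·12²·9/3-19·9⁴/(24·12))/200000 = -128763/6400000 rad
Load 2 — point force P=19 kN at a=8 m (b=L-a=4):
  θ_2 = -Pa²/(2EI)  [x>a] = -19·8²/(2·200000) = -19/6250 rad
Load 3 — applied couple M₀=-2 kN·m at a=6 m (b=L-a=6):
  θ_3 = M₀a/EI  [x>a] = (-2)·6/200000 = -3/50000 rad
Superposition: θ = Σ θ_i = -148603/6400000 rad ≈ -0.023219 rad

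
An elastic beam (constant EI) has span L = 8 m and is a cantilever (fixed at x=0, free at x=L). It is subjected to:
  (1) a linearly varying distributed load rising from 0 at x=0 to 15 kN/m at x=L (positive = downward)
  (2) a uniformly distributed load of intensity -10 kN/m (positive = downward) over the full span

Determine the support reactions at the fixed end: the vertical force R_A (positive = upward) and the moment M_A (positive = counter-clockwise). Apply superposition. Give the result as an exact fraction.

R_A = -20 kN, M_A = 0 kN·m

Load 1 — triangular load w₀=15 kN/m (0→w₀ over full span):
  R_A = w₀L/2 = 15·8/2 = 60 kN
  M_A = w₀L²/3 = 15·8²/3 = 320 kN·m
Load 2 — uniform load w=-10 kN/m over full span:
  R_A = wL = (-10)·8 = -80 kN
  M_A = wL²/2 = (-10)·8²/2 = -320 kN·m
Superposition: R_A = -20 kN, M_A = 0 kN·m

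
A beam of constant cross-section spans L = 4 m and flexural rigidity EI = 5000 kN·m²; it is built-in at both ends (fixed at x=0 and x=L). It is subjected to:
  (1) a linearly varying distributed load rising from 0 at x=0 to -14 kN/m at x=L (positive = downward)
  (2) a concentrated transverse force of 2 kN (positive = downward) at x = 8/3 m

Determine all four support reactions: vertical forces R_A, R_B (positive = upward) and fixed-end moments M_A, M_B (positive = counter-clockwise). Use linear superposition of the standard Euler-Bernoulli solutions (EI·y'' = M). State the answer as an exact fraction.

Load 1 — triangular load w₀=-14 kN/m (0→w₀ over full span):
  R_A = 3w₀L/20 = 3·(-14)·4/20 = -42/5 kN
  M_A = w₀L²/30 = (-14)·4²/30 = -112/15 kN·m
  R_B = 7w₀L/20 = 7·(-14)·4/20 = -98/5 kN
  M_B = -w₀L²/20 = -(-14)·4²/20 = 56/5 kN·m
Load 2 — point force P=2 kN at a=8/3 m (b=L-a=4/3):
  R_A = Pb²(3a+b)/L³ = 2·(4/3)²·(3·(8/3)+(4/3))/4³ = 14/27 kN
  M_A = Pab²/L² = 2·(8/3)·(4/3)²/4² = 16/27 kN·m
  R_B = Pa²(a+3b)/L³ = 2·(8/3)²·((8/3)+3·(4/3))/4³ = 40/27 kN
  M_B = -Pa²b/L² = -2·(8/3)²·(4/3)/4² = -32/27 kN·m
Superposition: R_A = -1064/135 kN, M_A = -928/135 kN·m, R_B = -2446/135 kN, M_B = 1352/135 kN·m

R_A = -1064/135 kN, M_A = -928/135 kN·m, R_B = -2446/135 kN, M_B = 1352/135 kN·m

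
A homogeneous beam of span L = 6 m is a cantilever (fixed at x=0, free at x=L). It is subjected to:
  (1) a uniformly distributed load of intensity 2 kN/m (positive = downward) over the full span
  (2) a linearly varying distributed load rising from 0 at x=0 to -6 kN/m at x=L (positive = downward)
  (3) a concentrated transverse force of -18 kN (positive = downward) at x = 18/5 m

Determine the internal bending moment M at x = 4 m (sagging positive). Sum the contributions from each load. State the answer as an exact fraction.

M(4) = 20/3 kN·m

Load 1 — uniform load w=2 kN/m over full span:
  M_1 = -w(L-x)²/2 = -2·(6-4)²/2 = -4 kN·m
Load 2 — triangular load w₀=-6 kN/m (0→w₀ over full span):
  M_2 = w₀Lx/2 - w₀L²/3 - w₀x³/(6L) = (-6)·6·4/2 - (-6)·6²/3 - (-6)·4³/(6·6) = 32/3 kN·m
Load 3 — point force P=-18 kN at a=18/5 m (b=L-a=12/5):
  M_3 = 0  [x>a] = 0 kN·m
Superposition: M = Σ M_i = 20/3 kN·m ≈ 6.666667 kN·m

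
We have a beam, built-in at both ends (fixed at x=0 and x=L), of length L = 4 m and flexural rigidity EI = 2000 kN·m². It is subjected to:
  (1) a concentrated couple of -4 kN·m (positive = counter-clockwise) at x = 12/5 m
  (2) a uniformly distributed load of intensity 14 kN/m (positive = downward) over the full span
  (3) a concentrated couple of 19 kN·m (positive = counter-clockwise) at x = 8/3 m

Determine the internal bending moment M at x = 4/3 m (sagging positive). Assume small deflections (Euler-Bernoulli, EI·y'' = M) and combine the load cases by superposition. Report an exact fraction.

M(4/3) = 577/75 kN·m

Load 1 — applied couple M₀=-4 kN·m at a=12/5 m (b=L-a=8/5):
  M_1 = R_Ax - M_A  [x≤a] with R_A=-36/25, M_A=-32/25 = (-36/25)·(4/3) - (-32/25) = -16/25 kN·m
Load 2 — uniform load w=14 kN/m over full span:
  M_2 = wLx/2 - wL²/12 - wx²/2 = 14·4·(4/3)/2 - 14·4²/12 - 14·(4/3)²/2 = 56/9 kN·m
Load 3 — applied couple M₀=19 kN·m at a=8/3 m (b=L-a=4/3):
  M_3 = R_Ax - M_A  [x≤a] with R_A=19/3, M_A=19/3 = (19/3)·(4/3) - (19/3) = 19/9 kN·m
Superposition: M = Σ M_i = 577/75 kN·m ≈ 7.693333 kN·m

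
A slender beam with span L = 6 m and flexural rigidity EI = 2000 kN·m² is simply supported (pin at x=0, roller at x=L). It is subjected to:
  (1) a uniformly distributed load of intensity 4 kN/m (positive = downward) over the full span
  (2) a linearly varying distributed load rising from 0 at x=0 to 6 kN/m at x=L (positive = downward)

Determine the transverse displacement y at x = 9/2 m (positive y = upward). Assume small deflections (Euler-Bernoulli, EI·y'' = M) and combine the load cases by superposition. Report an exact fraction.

y(9/2) = -21951/512000 m

Load 1 — uniform load w=4 kN/m over full span:
  y_1 = -wx(L³-2Lx²+x³)/(24EI) = -4·(9/2)·(6³-2·6·(9/2)²+(9/2)³)/(24·2000) = -1539/64000 m
Load 2 — triangular load w₀=6 kN/m (0→w₀ over full span):
  y_2 = -w₀x(7L⁴-10L²x²+3x⁴)/(360LEI) = -6·(9/2)·(7·6⁴-10·6²·(9/2)²+3·(9/2)⁴)/(360·6·2000) = -9639/512000 m
Superposition: y = Σ y_i = -21951/512000 m ≈ -0.042873 m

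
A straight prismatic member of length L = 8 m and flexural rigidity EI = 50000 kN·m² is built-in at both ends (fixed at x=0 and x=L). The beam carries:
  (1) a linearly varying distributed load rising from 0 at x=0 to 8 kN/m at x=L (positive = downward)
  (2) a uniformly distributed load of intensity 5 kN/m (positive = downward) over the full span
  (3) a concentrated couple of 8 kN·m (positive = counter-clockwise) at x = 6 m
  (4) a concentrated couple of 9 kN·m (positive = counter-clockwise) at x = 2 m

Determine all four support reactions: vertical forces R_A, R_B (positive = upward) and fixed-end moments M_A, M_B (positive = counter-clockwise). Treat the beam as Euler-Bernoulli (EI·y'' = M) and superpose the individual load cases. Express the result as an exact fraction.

Load 1 — triangular load w₀=8 kN/m (0→w₀ over full span):
  R_A = 3w₀L/20 = 3·8·8/20 = 48/5 kN
  M_A = w₀L²/30 = 8·8²/30 = 256/15 kN·m
  R_B = 7w₀L/20 = 7·8·8/20 = 112/5 kN
  M_B = -w₀L²/20 = -8·8²/20 = -128/5 kN·m
Load 2 — uniform load w=5 kN/m over full span:
  R_A = wL/2 = 5·8/2 = 20 kN
  M_A = wL²/12 = 5·8²/12 = 80/3 kN·m
  R_B = wL/2 = 5·8/2 = 20 kN
  M_B = -wL²/12 = -5·8²/12 = -80/3 kN·m
Load 3 — applied couple M₀=8 kN·m at a=6 m (b=L-a=2):
  R_A = 6M₀ab/L³ = 6·8·6·2/8³ = 9/8 kN
  M_A = M₀b(2a-b)/L² = 8·2·(2·6-2)/8² = 5/2 kN·m
  R_B = -6M₀ab/L³ = -6·8·6·2/8³ = -9/8 kN
  M_B = M₀a(2b-a)/L² = 8·6·(2·2-6)/8² = -3/2 kN·m
Load 4 — applied couple M₀=9 kN·m at a=2 m (b=L-a=6):
  R_A = 6M₀ab/L³ = 6·9·2·6/8³ = 81/64 kN
  M_A = M₀b(2a-b)/L² = 9·6·(2·2-6)/8² = -27/16 kN·m
  R_B = -6M₀ab/L³ = -6·9·2·6/8³ = -81/64 kN
  M_B = M₀a(2b-a)/L² = 9·2·(2·6-2)/8² = 45/16 kN·m
Superposition: R_A = 10237/320 kN, M_A = 10691/240 kN·m, R_B = 12803/320 kN, M_B = -12229/240 kN·m

R_A = 10237/320 kN, M_A = 10691/240 kN·m, R_B = 12803/320 kN, M_B = -12229/240 kN·m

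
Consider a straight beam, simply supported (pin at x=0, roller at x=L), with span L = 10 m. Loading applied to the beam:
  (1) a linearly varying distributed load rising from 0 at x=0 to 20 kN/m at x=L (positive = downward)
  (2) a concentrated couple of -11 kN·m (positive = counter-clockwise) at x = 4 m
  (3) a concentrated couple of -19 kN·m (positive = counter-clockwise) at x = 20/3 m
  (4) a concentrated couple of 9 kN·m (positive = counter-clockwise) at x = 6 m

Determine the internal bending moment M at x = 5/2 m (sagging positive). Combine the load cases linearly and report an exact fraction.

Load 1 — triangular load w₀=20 kN/m (0→w₀ over full span):
  M_1 = w₀Lx/6 - w₀x³/(6L) = 20·10·(5/2)/6 - 20·(5/2)³/(6·10) = 625/8 kN·m
Load 2 — applied couple M₀=-11 kN·m at a=4 m (b=L-a=6):
  M_2 = M₀x/L  [x≤a] = (-11)·(5/2)/10 = -11/4 kN·m
Load 3 — applied couple M₀=-19 kN·m at a=20/3 m (b=L-a=10/3):
  M_3 = M₀x/L  [x≤a] = (-19)·(5/2)/10 = -19/4 kN·m
Load 4 — applied couple M₀=9 kN·m at a=6 m (b=L-a=4):
  M_4 = M₀x/L  [x≤a] = 9·(5/2)/10 = 9/4 kN·m
Superposition: M = Σ M_i = 583/8 kN·m ≈ 72.875000 kN·m

M(5/2) = 583/8 kN·m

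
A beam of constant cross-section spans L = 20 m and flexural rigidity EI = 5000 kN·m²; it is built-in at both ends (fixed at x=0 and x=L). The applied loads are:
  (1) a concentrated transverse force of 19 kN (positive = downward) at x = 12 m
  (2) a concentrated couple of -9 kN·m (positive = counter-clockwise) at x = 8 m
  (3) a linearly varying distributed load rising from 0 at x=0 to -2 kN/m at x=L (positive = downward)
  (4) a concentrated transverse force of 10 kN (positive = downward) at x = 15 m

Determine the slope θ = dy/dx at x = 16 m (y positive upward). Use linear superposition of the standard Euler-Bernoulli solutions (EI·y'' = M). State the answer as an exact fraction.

Load 1 — point force P=19 kN at a=12 m (b=L-a=8):
  θ_1 = Pa²(L-x)(2bL-(3b+a)(L-x))/(2L³EI)  [x>a] = 19·12²·(20-16)·(2·8·20-(3·8+12)·(20-16))/(2·20³·5000) = 1881/78125 rad
Load 2 — applied couple M₀=-9 kN·m at a=8 m (b=L-a=12):
  θ_2 = (R_Ax²/2 - M_Ax - M₀(x-a))/EI  [x>a] with R_A=-81/125, M_A=-27/25 = ((-81/125)·16²/2 - (-27/25)·16 - (-9)·(16-8))/5000 = 99/78125 rad
Load 3 — triangular load w₀=-2 kN/m (0→w₀ over full span):
  θ_3 = -w₀(2x(L-x)(L-2x)(x+2L)+x²(L-x)²)/(120LEI) = -(-2)·(2·16·(20-16)·(20-2·16)·(16+2·20)+16²·(20-16)²)/(120·20·5000) = -128/9375 rad
Load 4 — point force P=10 kN at a=15 m (b=L-a=5):
  θ_4 = Pa²(L-x)(2bL-(3b+a)(L-x))/(2L³EI)  [x>a] = 10·15²·(20-16)·(2·5·20-(3·5+15)·(20-16))/(2·20³·5000) = 9/1000 rad
Superposition: θ = Σ θ_i = 7759/375000 rad ≈ 0.020691 rad

θ(16) = 7759/375000 rad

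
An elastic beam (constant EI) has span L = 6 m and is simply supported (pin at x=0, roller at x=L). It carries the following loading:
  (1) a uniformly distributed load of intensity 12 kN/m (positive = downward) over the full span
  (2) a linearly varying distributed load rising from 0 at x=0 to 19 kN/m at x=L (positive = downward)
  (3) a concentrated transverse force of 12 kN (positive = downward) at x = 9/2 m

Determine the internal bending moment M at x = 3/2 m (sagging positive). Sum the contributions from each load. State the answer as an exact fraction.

M(3/2) = 2295/32 kN·m

Load 1 — uniform load w=12 kN/m over full span:
  M_1 = wx(L-x)/2 = 12·(3/2)·(6-(3/2))/2 = 81/2 kN·m
Load 2 — triangular load w₀=19 kN/m (0→w₀ over full span):
  M_2 = w₀Lx/6 - w₀x³/(6L) = 19·6·(3/2)/6 - 19·(3/2)³/(6·6) = 855/32 kN·m
Load 3 — point force P=12 kN at a=9/2 m (b=L-a=3/2):
  M_3 = Pbx/L  [x≤a] = 12·(3/2)·(3/2)/6 = 9/2 kN·m
Superposition: M = Σ M_i = 2295/32 kN·m ≈ 71.718750 kN·m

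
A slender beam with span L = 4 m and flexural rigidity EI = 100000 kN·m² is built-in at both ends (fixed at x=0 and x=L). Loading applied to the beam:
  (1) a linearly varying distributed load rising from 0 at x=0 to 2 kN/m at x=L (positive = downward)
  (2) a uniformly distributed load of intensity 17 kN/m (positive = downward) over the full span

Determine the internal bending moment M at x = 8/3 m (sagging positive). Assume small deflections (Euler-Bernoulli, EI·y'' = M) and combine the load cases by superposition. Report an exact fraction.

Load 1 — triangular load w₀=2 kN/m (0→w₀ over full span):
  M_1 = 3w₀Lx/20 - w₀L²/30 - w₀x³/(6L) = 3·2·4·(8/3)/20 - 2·4²/30 - 2·(8/3)³/(6·4) = 224/405 kN·m
Load 2 — uniform load w=17 kN/m over full span:
  M_2 = wLx/2 - wL²/12 - wx²/2 = 17·4·(8/3)/2 - 17·4²/12 - 17·(8/3)²/2 = 68/9 kN·m
Superposition: M = Σ M_i = 3284/405 kN·m ≈ 8.108642 kN·m

M(8/3) = 3284/405 kN·m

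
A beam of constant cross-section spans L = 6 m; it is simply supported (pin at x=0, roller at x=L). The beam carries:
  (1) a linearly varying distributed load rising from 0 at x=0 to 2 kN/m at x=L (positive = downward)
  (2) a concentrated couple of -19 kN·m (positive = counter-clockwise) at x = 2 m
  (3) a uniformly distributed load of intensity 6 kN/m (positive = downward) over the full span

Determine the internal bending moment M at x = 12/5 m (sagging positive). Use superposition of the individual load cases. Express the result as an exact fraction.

M(12/5) = 5169/125 kN·m

Load 1 — triangular load w₀=2 kN/m (0→w₀ over full span):
  M_1 = w₀Lx/6 - w₀x³/(6L) = 2·6·(12/5)/6 - 2·(12/5)³/(6·6) = 504/125 kN·m
Load 2 — applied couple M₀=-19 kN·m at a=2 m (b=L-a=4):
  M_2 = M₀x/L - M₀  [x>a] = (-19)·(12/5)/6 - (-19) = 57/5 kN·m
Load 3 — uniform load w=6 kN/m over full span:
  M_3 = wx(L-x)/2 = 6·(12/5)·(6-(12/5))/2 = 648/25 kN·m
Superposition: M = Σ M_i = 5169/125 kN·m ≈ 41.352000 kN·m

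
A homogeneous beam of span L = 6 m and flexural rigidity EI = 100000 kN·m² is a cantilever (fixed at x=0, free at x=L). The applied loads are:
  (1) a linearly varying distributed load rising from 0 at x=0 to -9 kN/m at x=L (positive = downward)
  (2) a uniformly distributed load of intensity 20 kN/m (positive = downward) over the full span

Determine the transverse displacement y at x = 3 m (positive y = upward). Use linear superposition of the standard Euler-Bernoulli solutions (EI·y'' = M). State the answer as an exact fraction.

y(3) = -62397/8000000 m

Load 1 — triangular load w₀=-9 kN/m (0→w₀ over full span):
  y_1 = (w₀Lx³/12-w₀L²x²/6-w₀x⁵/(120L))/EI = ((-9)·6·3³/12-(-9)·6²·3²/6-(-9)·3⁵/(120·6))/100000 = 29403/8000000 m
Load 2 — uniform load w=20 kN/m over full span:
  y_2 = -wx²(x²-4Lx+6L²)/(24EI) = -20·3²·(3²-4·6·3+6·6²)/(24·100000) = -459/40000 m
Superposition: y = Σ y_i = -62397/8000000 m ≈ -0.007800 m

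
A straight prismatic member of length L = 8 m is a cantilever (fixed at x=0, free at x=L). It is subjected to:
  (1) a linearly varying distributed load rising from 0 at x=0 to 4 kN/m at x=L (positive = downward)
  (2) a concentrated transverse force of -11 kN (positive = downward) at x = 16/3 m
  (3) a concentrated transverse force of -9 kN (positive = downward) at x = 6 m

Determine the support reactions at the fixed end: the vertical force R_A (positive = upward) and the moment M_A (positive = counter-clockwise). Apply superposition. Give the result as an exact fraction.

Load 1 — triangular load w₀=4 kN/m (0→w₀ over full span):
  R_A = w₀L/2 = 4·8/2 = 16 kN
  M_A = w₀L²/3 = 4·8²/3 = 256/3 kN·m
Load 2 — point force P=-11 kN at a=16/3 m (b=L-a=8/3):
  R_A = P = (-11) = -11 kN
  M_A = Pa = (-11)·(16/3) = -176/3 kN·m
Load 3 — point force P=-9 kN at a=6 m (b=L-a=2):
  R_A = P = (-9) = -9 kN
  M_A = Pa = (-9)·6 = -54 kN·m
Superposition: R_A = -4 kN, M_A = -82/3 kN·m

R_A = -4 kN, M_A = -82/3 kN·m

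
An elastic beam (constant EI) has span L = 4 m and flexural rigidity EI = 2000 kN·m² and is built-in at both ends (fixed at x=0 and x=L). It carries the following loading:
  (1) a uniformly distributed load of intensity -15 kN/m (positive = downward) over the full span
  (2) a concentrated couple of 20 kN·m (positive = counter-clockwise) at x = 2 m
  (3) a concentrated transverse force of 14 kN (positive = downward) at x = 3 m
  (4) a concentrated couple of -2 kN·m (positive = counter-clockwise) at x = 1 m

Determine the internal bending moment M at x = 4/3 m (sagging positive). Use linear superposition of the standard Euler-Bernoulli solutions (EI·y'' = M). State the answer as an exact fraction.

Load 1 — uniform load w=-15 kN/m over full span:
  M_1 = wLx/2 - wL²/12 - wx²/2 = (-15)·4·(4/3)/2 - (-15)·4²/12 - (-15)·(4/3)²/2 = -20/3 kN·m
Load 2 — applied couple M₀=20 kN·m at a=2 m (b=L-a=2):
  M_2 = R_Ax - M_A  [x≤a] with R_A=15/2, M_A=5 = (15/2)·(4/3) - 5 = 5 kN·m
Load 3 — point force P=14 kN at a=3 m (b=L-a=1):
  M_3 = Pb²(3a+b)x/L³ - Pab²/L²  [x≤a] = 14·1²·(3·3+1)·(4/3)/4³ - 14·3·1²/4² = 7/24 kN·m
Load 4 — applied couple M₀=-2 kN·m at a=1 m (b=L-a=3):
  M_4 = R_Ax - M_A - M₀  [x>a] with R_A=-9/16, M_A=3/8 = (-9/16)·(4/3) - (3/8) - (-2) = 7/8 kN·m
Superposition: M = Σ M_i = -1/2 kN·m ≈ -0.500000 kN·m

M(4/3) = -1/2 kN·m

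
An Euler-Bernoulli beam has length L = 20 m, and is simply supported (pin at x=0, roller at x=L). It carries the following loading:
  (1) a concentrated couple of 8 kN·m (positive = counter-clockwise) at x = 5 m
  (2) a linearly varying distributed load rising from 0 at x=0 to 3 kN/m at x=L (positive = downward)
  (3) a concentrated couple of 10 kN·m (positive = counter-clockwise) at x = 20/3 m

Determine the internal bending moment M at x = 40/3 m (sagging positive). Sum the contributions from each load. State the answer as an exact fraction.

Load 1 — applied couple M₀=8 kN·m at a=5 m (b=L-a=15):
  M_1 = M₀x/L - M₀  [x>a] = 8·(40/3)/20 - 8 = -8/3 kN·m
Load 2 — triangular load w₀=3 kN/m (0→w₀ over full span):
  M_2 = w₀Lx/6 - w₀x³/(6L) = 3·20·(40/3)/6 - 3·(40/3)³/(6·20) = 2000/27 kN·m
Load 3 — applied couple M₀=10 kN·m at a=20/3 m (b=L-a=40/3):
  M_3 = M₀x/L - M₀  [x>a] = 10·(40/3)/20 - 10 = -10/3 kN·m
Superposition: M = Σ M_i = 1838/27 kN·m ≈ 68.074074 kN·m

M(40/3) = 1838/27 kN·m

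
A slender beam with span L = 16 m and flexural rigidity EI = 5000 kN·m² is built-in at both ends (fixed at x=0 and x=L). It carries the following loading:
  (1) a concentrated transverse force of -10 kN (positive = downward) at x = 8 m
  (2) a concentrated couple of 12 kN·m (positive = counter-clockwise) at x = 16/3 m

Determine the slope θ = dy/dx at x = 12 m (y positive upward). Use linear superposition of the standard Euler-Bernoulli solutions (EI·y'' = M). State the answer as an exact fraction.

θ(12) = -6/625 rad

Load 1 — point force P=-10 kN at a=8 m (b=L-a=8):
  θ_1 = Pa²(L-x)(2bL-(3b+a)(L-x))/(2L³EI)  [x>a] = (-10)·8²·(16-12)·(2·8·16-(3·8+8)·(16-12))/(2·16³·5000) = -1/125 rad
Load 2 — applied couple M₀=12 kN·m at a=16/3 m (b=L-a=32/3):
  θ_2 = (R_Ax²/2 - M_Ax - M₀(x-a))/EI  [x>a] with R_A=1, M_A=0 = (1·12²/2 - 0·12 - 12·(12-(16/3)))/5000 = -1/625 rad
Superposition: θ = Σ θ_i = -6/625 rad ≈ -0.009600 rad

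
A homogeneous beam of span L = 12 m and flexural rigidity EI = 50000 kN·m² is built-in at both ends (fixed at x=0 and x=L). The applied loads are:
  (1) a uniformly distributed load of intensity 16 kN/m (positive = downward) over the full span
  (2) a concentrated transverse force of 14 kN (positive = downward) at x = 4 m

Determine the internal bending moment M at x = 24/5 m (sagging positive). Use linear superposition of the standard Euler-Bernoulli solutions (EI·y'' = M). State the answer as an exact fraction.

Load 1 — uniform load w=16 kN/m over full span:
  M_1 = wLx/2 - wL²/12 - wx²/2 = 16·12·(24/5)/2 - 16·12²/12 - 16·(24/5)²/2 = 2112/25 kN·m
Load 2 — point force P=14 kN at a=4 m (b=L-a=8):
  M_2 = Pa²(a+3b)(L-x)/L³ - Pa²b/L²  [x>a] = 14·4²·(4+3·8)·(12-(24/5))/12³ - 14·4²·8/12² = 616/45 kN·m
Superposition: M = Σ M_i = 22088/225 kN·m ≈ 98.168889 kN·m

M(24/5) = 22088/225 kN·m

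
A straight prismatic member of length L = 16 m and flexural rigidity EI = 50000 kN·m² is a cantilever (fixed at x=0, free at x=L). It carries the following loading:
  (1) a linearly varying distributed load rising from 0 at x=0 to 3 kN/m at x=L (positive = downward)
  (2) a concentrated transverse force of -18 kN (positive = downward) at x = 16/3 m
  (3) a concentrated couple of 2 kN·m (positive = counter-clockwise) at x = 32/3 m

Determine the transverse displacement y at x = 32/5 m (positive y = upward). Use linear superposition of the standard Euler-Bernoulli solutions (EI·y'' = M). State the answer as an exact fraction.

Load 1 — triangular load w₀=3 kN/m (0→w₀ over full span):
  y_1 = (w₀Lx³/12-w₀L²x²/6-w₀x⁵/(120L))/EI = (3·16·(32/5)³/12-3·16²·(32/5)²/6-3·(32/5)⁵/(120·16))/50000 = -4112384/48828125 m
Load 2 — point force P=-18 kN at a=16/3 m (b=L-a=32/3):
  y_2 = -Pa²(3x-a)/(6EI)  [x>a] = -(-18)·(16/3)²·(3·(32/5)-(16/3))/(6·50000) = 3328/140625 m
Load 3 — applied couple M₀=2 kN·m at a=32/3 m (b=L-a=16/3):
  y_3 = M₀x²/(2EI)  [x≤a] = 2·(32/5)²/(2·50000) = 64/78125 m
Superposition: y = Σ y_i = -26251456/439453125 m ≈ -0.059737 m

y(32/5) = -26251456/439453125 m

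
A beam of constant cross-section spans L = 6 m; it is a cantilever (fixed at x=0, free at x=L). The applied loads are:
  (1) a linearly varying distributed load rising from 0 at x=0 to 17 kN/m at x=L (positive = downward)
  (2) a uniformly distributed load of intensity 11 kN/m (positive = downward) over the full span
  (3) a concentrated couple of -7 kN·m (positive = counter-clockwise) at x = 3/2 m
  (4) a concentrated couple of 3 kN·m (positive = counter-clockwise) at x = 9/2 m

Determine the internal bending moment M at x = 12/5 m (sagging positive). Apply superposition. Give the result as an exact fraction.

M(12/5) = -19551/125 kN·m

Load 1 — triangular load w₀=17 kN/m (0→w₀ over full span):
  M_1 = w₀Lx/2 - w₀L²/3 - w₀x³/(6L) = 17·6·(12/5)/2 - 17·6²/3 - 17·(12/5)³/(6·6) = -11016/125 kN·m
Load 2 — uniform load w=11 kN/m over full span:
  M_2 = -w(L-x)²/2 = -11·(6-(12/5))²/2 = -1782/25 kN·m
Load 3 — applied couple M₀=-7 kN·m at a=3/2 m (b=L-a=9/2):
  M_3 = 0  [x>a] = 0 kN·m
Load 4 — applied couple M₀=3 kN·m at a=9/2 m (b=L-a=3/2):
  M_4 = M₀  [x≤a] = 3 = 3 kN·m
Superposition: M = Σ M_i = -19551/125 kN·m ≈ -156.408000 kN·m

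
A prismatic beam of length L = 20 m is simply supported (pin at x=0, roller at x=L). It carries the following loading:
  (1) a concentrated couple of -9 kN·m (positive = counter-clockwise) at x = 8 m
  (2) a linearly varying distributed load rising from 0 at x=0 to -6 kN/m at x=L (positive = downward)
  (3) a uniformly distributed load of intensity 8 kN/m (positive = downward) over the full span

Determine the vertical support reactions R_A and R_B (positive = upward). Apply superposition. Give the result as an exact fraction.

R_A = 1191/20 kN, R_B = 809/20 kN

Load 1 — applied couple M₀=-9 kN·m at a=8 m (b=L-a=12):
  R_A = M₀/L = (-9)/20 = -9/20 kN
  R_B = -M₀/L = -(-9)/20 = 9/20 kN
Load 2 — triangular load w₀=-6 kN/m (0→w₀ over full span):
  R_A = w₀L/6 = (-6)·20/6 = -20 kN
  R_B = w₀L/3 = (-6)·20/3 = -40 kN
Load 3 — uniform load w=8 kN/m over full span:
  R_A = wL/2 = 8·20/2 = 80 kN
  R_B = wL/2 = 8·20/2 = 80 kN
Superposition: R_A = 1191/20 kN, R_B = 809/20 kN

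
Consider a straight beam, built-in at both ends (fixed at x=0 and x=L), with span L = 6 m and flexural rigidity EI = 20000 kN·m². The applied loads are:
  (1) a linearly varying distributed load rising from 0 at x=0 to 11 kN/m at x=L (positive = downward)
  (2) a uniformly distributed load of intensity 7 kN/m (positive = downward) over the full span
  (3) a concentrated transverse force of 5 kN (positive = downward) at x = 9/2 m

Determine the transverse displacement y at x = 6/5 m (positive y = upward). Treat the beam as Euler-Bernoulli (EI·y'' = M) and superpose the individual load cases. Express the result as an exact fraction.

y(6/5) = -4288779/5000000000 m

Load 1 — triangular load w₀=11 kN/m (0→w₀ over full span):
  y_1 = -w₀x²(L-x)²(x+2L)/(120LEI) = -11·(6/5)²·(6-(6/5))²·((6/5)+2·6)/(120·6·20000) = -3267/9765625 m
Load 2 — uniform load w=7 kN/m over full span:
  y_2 = -wx²(L-x)²/(24EI) = -7·(6/5)²·(6-(6/5))²/(24·20000) = -189/390625 m
Load 3 — point force P=5 kN at a=9/2 m (b=L-a=3/2):
  y_3 = -Pb²x²(3aL-(3a+b)x)/(6L³EI)  [x≤a] = -5·(3/2)²·(6/5)²·(3·(9/2)·6-(3·(9/2)+(3/2))·(6/5))/(6·6³·20000) = -63/1600000 m
Superposition: y = Σ y_i = -4288779/5000000000 m ≈ -0.000858 m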